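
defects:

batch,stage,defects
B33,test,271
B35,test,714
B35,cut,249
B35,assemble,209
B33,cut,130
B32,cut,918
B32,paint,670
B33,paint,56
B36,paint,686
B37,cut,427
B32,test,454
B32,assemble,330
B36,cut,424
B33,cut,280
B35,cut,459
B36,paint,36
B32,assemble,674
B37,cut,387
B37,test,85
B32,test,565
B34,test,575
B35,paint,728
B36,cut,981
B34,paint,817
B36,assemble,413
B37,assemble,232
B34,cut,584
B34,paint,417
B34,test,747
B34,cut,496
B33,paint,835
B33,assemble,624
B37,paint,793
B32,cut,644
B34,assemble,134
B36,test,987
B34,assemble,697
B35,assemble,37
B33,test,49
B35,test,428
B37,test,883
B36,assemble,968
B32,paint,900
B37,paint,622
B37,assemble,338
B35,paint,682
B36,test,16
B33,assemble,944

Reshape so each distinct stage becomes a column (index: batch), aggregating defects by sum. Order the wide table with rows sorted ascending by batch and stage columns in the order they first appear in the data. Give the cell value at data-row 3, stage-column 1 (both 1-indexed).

1322

With rows sorted ascending by batch, row 3 is batch=B34. stage columns in first-appearance order: test, cut, assemble, paint; column 1 is test.
Long rows with batch=B34, stage=test: 575 + 747 = 1322.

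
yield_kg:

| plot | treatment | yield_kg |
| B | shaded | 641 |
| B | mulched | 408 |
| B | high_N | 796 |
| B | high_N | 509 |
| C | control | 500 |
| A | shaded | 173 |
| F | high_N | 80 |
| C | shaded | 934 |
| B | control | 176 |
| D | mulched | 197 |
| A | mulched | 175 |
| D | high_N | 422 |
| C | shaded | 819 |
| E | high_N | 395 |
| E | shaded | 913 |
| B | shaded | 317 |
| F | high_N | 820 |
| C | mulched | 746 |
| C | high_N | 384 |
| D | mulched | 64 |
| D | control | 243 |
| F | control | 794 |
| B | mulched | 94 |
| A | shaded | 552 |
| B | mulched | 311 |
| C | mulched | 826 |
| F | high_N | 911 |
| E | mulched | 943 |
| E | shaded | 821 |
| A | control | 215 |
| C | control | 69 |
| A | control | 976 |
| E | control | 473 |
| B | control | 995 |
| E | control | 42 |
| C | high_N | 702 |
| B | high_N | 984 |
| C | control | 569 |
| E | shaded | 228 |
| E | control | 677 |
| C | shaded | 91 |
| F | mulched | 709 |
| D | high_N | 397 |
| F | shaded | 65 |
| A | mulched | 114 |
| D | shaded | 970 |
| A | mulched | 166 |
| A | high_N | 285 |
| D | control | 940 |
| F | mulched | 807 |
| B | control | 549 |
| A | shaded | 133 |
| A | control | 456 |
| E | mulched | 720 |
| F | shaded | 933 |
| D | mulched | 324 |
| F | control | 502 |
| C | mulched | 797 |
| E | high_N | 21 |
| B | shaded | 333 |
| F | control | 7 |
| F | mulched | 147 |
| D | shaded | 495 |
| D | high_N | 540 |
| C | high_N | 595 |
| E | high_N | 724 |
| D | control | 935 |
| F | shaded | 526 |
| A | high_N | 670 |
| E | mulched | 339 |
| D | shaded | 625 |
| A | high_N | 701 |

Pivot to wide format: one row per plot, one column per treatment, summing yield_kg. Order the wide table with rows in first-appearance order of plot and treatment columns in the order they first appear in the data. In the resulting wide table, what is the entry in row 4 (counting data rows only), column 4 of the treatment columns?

With rows in first-appearance order of plot, row 4 is plot=F. treatment columns in first-appearance order: shaded, mulched, high_N, control; column 4 is control.
Long rows with plot=F, treatment=control: 794 + 502 + 7 = 1303.

1303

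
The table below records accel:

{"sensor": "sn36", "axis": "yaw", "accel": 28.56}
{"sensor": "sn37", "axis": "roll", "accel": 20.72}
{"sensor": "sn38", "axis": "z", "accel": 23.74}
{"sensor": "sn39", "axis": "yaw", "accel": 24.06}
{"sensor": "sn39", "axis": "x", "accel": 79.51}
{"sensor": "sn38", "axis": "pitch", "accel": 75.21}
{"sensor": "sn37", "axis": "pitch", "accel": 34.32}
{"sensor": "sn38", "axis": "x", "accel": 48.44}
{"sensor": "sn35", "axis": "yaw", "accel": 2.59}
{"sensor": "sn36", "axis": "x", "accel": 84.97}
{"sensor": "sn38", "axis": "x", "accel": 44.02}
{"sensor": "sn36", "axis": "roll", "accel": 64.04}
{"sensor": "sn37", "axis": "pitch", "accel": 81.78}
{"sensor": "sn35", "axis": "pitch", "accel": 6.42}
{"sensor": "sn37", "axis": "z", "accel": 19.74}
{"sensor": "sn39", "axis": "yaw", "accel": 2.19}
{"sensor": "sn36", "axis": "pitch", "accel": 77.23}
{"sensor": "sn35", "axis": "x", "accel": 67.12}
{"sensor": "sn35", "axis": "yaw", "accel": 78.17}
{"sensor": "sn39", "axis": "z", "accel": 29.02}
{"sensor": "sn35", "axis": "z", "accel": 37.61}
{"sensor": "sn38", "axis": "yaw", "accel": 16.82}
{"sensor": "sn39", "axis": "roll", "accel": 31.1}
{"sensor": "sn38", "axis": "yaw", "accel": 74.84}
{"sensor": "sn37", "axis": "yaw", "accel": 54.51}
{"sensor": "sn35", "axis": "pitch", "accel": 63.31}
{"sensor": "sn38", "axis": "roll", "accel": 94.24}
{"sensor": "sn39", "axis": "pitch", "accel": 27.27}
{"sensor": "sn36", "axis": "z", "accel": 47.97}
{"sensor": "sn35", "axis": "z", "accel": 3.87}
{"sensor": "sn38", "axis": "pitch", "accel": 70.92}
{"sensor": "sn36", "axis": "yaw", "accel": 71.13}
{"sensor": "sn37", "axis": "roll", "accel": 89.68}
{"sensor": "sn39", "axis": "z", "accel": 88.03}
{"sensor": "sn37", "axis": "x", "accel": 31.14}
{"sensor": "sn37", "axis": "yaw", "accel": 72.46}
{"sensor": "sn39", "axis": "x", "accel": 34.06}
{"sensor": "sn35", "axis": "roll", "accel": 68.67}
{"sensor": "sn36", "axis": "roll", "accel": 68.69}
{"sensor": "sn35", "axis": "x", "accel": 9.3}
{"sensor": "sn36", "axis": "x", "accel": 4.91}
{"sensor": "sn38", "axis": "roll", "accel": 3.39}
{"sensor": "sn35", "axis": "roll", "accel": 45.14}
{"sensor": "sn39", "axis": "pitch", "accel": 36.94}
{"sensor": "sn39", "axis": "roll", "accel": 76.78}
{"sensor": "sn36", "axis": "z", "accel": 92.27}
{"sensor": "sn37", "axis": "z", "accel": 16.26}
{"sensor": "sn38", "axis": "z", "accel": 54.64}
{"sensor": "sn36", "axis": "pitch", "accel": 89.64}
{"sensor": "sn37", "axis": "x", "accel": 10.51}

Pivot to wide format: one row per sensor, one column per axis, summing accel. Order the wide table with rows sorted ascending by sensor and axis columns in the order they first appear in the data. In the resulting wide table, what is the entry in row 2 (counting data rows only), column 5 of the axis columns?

With rows sorted ascending by sensor, row 2 is sensor=sn36. axis columns in first-appearance order: yaw, roll, z, x, pitch; column 5 is pitch.
Long rows with sensor=sn36, axis=pitch: 77.23 + 89.64 = 166.87.

166.87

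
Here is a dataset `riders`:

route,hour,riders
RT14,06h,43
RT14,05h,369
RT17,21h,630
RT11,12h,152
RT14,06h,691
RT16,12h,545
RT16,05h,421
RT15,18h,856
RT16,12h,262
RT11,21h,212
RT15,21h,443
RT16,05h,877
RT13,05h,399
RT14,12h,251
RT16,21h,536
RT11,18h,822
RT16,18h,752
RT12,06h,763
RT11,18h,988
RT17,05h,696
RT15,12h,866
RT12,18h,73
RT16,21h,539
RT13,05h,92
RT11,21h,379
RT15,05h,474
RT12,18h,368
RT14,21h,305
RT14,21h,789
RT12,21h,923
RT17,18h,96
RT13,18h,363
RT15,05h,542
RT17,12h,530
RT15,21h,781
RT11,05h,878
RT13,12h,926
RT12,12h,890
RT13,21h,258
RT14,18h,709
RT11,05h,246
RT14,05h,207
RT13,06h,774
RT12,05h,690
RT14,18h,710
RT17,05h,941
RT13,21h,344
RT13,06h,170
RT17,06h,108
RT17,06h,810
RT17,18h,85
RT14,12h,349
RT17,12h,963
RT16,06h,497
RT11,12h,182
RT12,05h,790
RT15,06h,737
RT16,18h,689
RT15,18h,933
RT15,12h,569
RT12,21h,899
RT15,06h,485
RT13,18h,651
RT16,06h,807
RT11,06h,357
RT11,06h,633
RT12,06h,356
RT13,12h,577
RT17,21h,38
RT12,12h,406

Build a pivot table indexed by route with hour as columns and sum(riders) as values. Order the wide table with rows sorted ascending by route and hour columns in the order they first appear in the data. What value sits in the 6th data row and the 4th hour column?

807

With rows sorted ascending by route, row 6 is route=RT16. hour columns in first-appearance order: 06h, 05h, 21h, 12h, 18h; column 4 is 12h.
Long rows with route=RT16, hour=12h: 545 + 262 = 807.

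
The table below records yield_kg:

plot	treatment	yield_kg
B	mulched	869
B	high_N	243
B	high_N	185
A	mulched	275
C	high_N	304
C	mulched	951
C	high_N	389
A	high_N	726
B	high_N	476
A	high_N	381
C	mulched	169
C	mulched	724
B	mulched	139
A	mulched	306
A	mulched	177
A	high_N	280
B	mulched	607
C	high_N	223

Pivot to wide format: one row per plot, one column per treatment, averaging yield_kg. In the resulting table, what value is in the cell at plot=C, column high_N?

305.33

Rows with plot=C and treatment=high_N: yield_kg values are 304, 389, 223.
(304 + 389 + 223) / 3 = 305.33.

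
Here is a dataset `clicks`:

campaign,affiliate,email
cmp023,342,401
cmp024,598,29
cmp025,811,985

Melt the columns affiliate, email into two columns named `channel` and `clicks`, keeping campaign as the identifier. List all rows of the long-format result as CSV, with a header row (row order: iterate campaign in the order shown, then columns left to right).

campaign,channel,clicks
cmp023,affiliate,342
cmp023,email,401
cmp024,affiliate,598
cmp024,email,29
cmp025,affiliate,811
cmp025,email,985

Each (campaign, column) pair becomes one row: 3 × 2 = 6 rows.
For example, (cmp023, affiliate) → clicks=342.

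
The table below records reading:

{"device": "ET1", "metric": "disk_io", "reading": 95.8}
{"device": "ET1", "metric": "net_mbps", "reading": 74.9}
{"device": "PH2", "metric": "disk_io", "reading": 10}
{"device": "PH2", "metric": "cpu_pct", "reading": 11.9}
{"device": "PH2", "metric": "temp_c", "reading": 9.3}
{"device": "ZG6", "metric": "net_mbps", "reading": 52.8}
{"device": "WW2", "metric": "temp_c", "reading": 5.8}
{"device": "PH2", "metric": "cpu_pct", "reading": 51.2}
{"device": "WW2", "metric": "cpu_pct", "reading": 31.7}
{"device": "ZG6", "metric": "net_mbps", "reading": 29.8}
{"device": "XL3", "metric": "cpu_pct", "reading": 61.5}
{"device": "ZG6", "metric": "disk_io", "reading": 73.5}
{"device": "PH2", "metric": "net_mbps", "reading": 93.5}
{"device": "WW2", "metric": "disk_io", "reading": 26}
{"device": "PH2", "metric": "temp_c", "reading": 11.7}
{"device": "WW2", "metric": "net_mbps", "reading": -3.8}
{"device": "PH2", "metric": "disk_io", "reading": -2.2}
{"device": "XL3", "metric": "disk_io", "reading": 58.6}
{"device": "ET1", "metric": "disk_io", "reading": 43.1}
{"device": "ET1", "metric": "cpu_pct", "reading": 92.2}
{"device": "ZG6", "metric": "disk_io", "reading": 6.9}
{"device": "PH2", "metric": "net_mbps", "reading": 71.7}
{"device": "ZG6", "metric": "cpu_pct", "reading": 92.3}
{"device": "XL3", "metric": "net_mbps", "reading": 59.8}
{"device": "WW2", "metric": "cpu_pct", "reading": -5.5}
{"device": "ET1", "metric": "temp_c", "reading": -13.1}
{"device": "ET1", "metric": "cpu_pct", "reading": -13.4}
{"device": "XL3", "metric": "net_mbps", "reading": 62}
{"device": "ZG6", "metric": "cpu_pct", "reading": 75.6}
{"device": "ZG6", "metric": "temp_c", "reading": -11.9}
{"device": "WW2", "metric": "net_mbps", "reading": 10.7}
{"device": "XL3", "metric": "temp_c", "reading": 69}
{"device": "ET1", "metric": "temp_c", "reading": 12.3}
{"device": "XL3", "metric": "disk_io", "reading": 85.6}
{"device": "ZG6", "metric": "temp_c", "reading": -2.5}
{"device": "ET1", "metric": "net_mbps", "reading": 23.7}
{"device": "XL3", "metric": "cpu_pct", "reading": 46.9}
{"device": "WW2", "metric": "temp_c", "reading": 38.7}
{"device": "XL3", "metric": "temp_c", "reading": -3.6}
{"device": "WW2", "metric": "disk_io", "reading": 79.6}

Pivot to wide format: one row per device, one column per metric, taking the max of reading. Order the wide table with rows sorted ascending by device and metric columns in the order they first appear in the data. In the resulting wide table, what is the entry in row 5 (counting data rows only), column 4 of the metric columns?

-2.5

With rows sorted ascending by device, row 5 is device=ZG6. metric columns in first-appearance order: disk_io, net_mbps, cpu_pct, temp_c; column 4 is temp_c.
Long rows with device=ZG6, metric=temp_c: max(-11.9, -2.5) = -2.5.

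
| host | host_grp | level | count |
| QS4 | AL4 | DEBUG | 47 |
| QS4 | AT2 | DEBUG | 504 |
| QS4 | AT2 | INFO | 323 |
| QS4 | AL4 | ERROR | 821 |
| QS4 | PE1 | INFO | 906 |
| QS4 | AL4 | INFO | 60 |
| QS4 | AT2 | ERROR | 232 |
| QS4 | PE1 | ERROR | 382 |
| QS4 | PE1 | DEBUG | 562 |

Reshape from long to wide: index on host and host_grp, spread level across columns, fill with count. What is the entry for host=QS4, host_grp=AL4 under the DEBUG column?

Wide layout: rows indexed by host and host_grp, columns are the 3 distinct level values (DEBUG, INFO, ERROR).
Cell (host=QS4, host_grp=AL4, level=DEBUG) draws from the long row where host=QS4, host_grp=AL4 and level=DEBUG, which has count=47.

47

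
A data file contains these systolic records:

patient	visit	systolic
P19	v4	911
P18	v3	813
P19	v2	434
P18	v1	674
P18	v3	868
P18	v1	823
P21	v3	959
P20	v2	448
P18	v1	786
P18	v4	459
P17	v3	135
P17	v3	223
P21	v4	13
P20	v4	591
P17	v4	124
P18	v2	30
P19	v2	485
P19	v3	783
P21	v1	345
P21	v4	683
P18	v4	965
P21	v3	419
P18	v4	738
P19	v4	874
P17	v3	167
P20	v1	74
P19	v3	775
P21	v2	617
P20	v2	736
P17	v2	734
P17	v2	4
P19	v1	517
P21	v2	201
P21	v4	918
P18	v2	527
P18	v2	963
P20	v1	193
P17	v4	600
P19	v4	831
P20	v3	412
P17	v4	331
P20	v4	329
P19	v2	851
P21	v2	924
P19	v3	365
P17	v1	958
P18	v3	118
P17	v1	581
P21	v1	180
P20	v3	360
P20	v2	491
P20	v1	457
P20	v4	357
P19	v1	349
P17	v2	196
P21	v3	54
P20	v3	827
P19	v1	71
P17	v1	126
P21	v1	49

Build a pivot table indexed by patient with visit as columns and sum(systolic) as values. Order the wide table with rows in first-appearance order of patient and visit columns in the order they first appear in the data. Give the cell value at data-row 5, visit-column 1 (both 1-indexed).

1055

With rows in first-appearance order of patient, row 5 is patient=P17. visit columns in first-appearance order: v4, v3, v2, v1; column 1 is v4.
Long rows with patient=P17, visit=v4: 124 + 600 + 331 = 1055.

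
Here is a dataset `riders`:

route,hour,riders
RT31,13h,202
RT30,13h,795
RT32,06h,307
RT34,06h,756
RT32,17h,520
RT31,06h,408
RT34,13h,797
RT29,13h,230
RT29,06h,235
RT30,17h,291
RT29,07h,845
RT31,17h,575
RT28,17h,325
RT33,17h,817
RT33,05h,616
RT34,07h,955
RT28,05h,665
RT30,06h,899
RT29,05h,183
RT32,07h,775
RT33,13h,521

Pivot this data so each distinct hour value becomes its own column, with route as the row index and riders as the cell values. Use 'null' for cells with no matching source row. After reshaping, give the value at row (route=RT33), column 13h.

The long row with route=RT33, hour=13h has riders=521.

521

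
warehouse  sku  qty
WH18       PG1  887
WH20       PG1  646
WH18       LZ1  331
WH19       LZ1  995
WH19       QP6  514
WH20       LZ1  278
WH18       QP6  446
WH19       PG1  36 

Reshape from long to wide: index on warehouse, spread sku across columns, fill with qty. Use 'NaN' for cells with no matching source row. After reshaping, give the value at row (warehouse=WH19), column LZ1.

995

The long row with warehouse=WH19, sku=LZ1 has qty=995.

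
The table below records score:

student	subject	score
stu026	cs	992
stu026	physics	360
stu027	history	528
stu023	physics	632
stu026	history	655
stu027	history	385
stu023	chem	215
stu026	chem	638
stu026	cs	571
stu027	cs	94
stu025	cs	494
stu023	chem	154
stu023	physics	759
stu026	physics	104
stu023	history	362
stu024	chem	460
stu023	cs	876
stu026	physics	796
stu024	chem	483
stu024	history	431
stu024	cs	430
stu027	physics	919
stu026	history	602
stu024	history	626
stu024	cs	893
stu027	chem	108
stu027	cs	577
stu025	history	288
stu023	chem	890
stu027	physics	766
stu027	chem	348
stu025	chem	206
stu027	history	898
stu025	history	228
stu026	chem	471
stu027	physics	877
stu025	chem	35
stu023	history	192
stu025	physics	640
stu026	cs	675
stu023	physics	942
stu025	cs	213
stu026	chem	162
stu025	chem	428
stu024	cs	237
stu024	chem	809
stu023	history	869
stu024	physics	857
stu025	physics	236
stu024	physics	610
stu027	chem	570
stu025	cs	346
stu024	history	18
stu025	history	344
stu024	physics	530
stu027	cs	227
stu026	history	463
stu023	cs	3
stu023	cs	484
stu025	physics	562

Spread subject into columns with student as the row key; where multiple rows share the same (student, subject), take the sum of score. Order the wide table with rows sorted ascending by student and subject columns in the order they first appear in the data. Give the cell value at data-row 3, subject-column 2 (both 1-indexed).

1438

With rows sorted ascending by student, row 3 is student=stu025. subject columns in first-appearance order: cs, physics, history, chem; column 2 is physics.
Long rows with student=stu025, subject=physics: 640 + 236 + 562 = 1438.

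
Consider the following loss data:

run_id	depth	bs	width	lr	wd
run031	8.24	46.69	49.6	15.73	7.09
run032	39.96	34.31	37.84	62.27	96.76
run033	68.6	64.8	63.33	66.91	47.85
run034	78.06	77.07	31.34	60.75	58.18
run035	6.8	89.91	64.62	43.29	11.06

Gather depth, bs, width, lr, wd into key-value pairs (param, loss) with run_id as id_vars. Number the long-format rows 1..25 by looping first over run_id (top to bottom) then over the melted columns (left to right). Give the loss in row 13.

63.33

25 rows total (5 × 5). Row 13: index ⌊(13-1)/5⌋ = 2 into run_id → run033; (13-1) mod 5 = 2 into the melted columns → width.
So row 13 is (run033, width, 63.33); loss = 63.33.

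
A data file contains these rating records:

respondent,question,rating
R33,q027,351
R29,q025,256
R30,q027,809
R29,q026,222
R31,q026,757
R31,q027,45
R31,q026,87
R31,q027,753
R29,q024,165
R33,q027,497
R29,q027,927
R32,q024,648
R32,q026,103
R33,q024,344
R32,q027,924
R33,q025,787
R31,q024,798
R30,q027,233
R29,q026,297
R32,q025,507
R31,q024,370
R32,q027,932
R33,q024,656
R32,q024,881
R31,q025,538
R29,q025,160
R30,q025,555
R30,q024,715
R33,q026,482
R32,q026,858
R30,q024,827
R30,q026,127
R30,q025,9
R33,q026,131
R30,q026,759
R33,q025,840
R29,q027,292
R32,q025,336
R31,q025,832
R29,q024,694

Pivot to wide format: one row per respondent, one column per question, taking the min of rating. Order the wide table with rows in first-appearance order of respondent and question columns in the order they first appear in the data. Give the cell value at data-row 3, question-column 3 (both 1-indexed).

127

With rows in first-appearance order of respondent, row 3 is respondent=R30. question columns in first-appearance order: q027, q025, q026, q024; column 3 is q026.
Long rows with respondent=R30, question=q026: min(127, 759) = 127.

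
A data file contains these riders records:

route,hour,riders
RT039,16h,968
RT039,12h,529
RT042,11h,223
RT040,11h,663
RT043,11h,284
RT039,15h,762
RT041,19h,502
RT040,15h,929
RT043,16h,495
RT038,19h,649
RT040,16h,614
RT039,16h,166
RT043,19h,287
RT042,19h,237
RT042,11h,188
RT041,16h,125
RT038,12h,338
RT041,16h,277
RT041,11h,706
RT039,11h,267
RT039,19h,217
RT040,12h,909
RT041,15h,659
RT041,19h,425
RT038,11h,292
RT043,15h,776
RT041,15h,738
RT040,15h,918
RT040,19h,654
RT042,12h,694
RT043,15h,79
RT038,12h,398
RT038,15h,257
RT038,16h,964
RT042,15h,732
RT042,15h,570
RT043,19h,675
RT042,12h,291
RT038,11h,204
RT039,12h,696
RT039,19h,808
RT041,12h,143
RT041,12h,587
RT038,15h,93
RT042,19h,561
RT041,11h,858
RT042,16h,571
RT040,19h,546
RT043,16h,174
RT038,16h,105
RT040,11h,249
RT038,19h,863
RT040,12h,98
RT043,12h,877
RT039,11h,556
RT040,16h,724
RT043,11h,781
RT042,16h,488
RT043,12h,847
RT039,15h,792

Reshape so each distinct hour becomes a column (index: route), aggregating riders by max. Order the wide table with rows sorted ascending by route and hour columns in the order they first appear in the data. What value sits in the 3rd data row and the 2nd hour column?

909

With rows sorted ascending by route, row 3 is route=RT040. hour columns in first-appearance order: 16h, 12h, 11h, 15h, 19h; column 2 is 12h.
Long rows with route=RT040, hour=12h: max(909, 98) = 909.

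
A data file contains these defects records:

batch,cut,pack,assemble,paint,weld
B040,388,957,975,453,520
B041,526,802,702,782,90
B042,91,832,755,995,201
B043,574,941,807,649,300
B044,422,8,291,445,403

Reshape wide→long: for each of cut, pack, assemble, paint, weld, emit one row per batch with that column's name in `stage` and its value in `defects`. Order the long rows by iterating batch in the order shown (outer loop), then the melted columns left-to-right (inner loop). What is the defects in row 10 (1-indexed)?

25 rows total (5 × 5). Row 10: index ⌊(10-1)/5⌋ = 1 into batch → B041; (10-1) mod 5 = 4 into the melted columns → weld.
So row 10 is (B041, weld, 90); defects = 90.

90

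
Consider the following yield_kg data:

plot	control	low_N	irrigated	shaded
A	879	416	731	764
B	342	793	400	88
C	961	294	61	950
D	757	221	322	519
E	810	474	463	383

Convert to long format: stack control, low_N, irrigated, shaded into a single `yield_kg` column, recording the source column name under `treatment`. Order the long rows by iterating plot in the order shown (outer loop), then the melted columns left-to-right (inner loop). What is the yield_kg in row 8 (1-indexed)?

20 rows total (5 × 4). Row 8: index ⌊(8-1)/4⌋ = 1 into plot → B; (8-1) mod 4 = 3 into the melted columns → shaded.
So row 8 is (B, shaded, 88); yield_kg = 88.

88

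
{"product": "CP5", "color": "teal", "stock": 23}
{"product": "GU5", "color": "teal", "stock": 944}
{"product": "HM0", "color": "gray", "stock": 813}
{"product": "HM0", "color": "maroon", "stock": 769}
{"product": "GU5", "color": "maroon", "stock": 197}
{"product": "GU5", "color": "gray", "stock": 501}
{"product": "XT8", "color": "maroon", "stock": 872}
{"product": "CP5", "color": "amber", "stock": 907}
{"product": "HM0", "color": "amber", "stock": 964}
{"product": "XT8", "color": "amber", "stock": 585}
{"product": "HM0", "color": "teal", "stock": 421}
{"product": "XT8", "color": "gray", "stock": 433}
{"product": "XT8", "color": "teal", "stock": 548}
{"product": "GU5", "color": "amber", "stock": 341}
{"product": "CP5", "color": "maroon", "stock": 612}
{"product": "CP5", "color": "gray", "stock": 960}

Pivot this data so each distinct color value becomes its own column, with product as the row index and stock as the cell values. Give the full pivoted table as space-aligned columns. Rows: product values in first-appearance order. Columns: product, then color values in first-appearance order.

product  teal  gray  maroon  amber
CP5      23    960   612     907  
GU5      944   501   197     341  
HM0      421   813   769     964  
XT8      548   433   872     585  

Columns: product plus the 4 distinct color values (teal, gray, maroon, amber).
For example, row CP5 column teal takes stock=23 from the long row (CP5, teal).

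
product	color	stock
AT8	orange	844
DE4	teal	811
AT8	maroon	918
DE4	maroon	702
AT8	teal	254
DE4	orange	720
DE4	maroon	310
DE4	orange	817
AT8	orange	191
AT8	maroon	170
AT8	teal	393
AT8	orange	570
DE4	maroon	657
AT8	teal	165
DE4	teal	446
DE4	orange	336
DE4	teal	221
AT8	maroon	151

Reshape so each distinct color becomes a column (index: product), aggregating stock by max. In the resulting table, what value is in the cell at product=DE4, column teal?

811

Rows with product=DE4 and color=teal: stock values are 811, 446, 221.
max(811, 446, 221) = 811.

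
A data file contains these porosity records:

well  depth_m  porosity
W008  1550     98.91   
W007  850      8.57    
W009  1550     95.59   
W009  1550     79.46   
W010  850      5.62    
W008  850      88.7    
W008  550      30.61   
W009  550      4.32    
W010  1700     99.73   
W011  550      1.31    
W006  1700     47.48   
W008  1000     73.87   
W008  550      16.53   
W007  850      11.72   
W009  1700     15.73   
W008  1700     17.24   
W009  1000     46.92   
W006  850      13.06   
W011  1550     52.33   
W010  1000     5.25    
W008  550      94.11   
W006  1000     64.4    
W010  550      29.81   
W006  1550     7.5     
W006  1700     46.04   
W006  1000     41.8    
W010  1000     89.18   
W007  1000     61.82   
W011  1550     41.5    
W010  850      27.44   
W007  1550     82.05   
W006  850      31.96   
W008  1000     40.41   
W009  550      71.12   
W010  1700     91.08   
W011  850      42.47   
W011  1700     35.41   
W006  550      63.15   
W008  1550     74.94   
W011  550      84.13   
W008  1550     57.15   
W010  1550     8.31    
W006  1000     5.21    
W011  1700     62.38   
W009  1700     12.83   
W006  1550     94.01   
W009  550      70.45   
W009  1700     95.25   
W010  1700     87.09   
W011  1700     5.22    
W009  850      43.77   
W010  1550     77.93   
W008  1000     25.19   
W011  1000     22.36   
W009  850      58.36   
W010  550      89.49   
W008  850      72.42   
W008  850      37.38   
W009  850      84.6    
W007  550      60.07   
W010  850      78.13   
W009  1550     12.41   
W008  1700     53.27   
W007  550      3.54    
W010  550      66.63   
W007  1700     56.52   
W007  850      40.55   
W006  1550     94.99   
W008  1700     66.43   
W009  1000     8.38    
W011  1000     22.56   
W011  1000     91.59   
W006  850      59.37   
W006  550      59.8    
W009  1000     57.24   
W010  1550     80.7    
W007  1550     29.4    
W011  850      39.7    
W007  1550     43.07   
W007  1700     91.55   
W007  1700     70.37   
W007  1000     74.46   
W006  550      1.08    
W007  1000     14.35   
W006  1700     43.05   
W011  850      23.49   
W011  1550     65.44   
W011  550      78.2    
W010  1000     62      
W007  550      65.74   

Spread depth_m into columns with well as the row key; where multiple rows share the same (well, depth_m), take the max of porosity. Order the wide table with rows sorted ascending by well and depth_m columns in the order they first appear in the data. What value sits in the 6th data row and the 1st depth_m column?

With rows sorted ascending by well, row 6 is well=W011. depth_m columns in first-appearance order: 1550, 850, 550, 1700, 1000; column 1 is 1550.
Long rows with well=W011, depth_m=1550: max(52.33, 41.5, 65.44) = 65.44.

65.44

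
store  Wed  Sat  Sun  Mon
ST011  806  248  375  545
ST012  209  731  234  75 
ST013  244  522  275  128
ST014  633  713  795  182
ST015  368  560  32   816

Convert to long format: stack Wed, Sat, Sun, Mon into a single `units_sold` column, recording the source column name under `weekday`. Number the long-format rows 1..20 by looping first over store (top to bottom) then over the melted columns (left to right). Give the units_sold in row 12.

20 rows total (5 × 4). Row 12: index ⌊(12-1)/4⌋ = 2 into store → ST013; (12-1) mod 4 = 3 into the melted columns → Mon.
So row 12 is (ST013, Mon, 128); units_sold = 128.

128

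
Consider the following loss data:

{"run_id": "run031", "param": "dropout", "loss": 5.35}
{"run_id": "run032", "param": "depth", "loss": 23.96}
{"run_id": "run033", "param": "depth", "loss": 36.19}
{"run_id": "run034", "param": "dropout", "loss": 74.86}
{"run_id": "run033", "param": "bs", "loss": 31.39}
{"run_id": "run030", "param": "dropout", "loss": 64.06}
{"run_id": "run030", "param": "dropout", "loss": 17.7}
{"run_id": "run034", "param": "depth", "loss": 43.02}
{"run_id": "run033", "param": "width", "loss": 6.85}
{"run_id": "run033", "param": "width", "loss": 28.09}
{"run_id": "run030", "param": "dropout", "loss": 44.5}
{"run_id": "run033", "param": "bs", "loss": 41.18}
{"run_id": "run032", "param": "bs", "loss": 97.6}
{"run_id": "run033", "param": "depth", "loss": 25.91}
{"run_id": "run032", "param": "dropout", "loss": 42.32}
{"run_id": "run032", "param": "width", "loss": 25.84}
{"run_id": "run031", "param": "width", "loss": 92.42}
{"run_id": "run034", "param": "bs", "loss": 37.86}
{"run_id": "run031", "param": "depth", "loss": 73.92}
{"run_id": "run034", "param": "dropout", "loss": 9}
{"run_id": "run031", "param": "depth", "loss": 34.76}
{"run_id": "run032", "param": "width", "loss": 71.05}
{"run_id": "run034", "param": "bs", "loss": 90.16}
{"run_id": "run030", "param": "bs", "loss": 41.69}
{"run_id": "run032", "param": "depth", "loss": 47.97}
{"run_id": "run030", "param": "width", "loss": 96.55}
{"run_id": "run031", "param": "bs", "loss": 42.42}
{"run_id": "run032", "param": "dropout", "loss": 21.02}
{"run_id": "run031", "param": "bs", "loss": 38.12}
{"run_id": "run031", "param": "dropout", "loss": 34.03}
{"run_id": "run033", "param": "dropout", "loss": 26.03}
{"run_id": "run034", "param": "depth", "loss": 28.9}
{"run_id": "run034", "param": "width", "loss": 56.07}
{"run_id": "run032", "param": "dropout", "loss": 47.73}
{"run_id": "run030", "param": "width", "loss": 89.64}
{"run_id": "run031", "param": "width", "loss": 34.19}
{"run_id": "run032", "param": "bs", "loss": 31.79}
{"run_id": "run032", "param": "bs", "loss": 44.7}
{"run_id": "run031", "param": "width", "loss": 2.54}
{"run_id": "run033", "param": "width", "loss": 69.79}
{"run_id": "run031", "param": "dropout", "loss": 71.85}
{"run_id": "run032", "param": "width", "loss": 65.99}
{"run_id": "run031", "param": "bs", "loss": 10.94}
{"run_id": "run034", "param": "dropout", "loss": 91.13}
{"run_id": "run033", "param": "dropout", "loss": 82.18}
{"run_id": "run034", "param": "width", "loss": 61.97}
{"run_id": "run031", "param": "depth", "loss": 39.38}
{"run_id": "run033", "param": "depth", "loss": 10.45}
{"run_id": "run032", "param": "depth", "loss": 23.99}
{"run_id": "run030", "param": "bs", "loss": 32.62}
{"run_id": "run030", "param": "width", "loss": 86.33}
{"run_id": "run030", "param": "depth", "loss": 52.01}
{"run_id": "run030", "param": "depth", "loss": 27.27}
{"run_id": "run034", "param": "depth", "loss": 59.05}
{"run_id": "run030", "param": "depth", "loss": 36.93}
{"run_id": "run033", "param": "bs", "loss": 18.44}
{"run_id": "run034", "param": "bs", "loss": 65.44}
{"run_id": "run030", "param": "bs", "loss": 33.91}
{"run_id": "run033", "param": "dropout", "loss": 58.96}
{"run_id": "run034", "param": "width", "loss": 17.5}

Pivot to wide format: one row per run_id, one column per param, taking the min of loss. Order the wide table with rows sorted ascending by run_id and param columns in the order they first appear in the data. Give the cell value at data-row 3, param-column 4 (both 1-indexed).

25.84

With rows sorted ascending by run_id, row 3 is run_id=run032. param columns in first-appearance order: dropout, depth, bs, width; column 4 is width.
Long rows with run_id=run032, param=width: min(25.84, 71.05, 65.99) = 25.84.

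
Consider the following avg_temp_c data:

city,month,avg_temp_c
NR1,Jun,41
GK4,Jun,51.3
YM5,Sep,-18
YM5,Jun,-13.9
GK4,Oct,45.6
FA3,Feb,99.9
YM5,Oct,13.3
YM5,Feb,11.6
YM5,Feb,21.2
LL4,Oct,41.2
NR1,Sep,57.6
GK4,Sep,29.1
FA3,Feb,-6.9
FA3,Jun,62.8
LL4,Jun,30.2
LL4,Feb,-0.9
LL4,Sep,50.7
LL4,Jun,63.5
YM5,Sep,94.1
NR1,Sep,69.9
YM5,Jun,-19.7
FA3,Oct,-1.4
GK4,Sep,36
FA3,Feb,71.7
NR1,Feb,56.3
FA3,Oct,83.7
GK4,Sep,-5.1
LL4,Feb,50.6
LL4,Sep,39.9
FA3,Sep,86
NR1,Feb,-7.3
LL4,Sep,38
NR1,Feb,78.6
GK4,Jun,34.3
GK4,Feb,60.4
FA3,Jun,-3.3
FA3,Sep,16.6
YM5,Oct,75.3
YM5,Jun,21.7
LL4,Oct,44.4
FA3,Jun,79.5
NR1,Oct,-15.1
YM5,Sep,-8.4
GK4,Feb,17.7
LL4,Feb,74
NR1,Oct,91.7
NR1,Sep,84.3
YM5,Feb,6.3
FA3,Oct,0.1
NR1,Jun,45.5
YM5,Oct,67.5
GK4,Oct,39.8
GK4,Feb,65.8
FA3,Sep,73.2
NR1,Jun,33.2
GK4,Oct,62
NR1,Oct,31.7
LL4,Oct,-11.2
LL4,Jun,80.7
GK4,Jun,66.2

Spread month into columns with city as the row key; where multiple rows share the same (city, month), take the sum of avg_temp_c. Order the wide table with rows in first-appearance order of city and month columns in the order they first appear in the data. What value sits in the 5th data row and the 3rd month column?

74.4

With rows in first-appearance order of city, row 5 is city=LL4. month columns in first-appearance order: Jun, Sep, Oct, Feb; column 3 is Oct.
Long rows with city=LL4, month=Oct: 41.2 + 44.4 + -11.2 = 74.4.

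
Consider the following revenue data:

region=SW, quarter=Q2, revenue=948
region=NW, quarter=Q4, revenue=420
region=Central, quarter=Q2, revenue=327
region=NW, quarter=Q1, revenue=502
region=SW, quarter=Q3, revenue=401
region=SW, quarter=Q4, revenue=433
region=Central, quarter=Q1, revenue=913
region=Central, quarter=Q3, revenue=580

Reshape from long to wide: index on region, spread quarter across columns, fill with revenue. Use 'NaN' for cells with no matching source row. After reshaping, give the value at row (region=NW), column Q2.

No long-format row has region=NW and quarter=Q2, so the cell is NaN.

NaN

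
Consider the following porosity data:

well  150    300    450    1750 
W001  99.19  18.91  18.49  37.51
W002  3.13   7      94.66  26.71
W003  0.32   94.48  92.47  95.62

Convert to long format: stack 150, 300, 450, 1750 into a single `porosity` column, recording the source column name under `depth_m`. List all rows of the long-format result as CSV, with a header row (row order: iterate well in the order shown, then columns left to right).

well,depth_m,porosity
W001,150,99.19
W001,300,18.91
W001,450,18.49
W001,1750,37.51
W002,150,3.13
W002,300,7
W002,450,94.66
W002,1750,26.71
W003,150,0.32
W003,300,94.48
W003,450,92.47
W003,1750,95.62

Each (well, column) pair becomes one row: 3 × 4 = 12 rows.
For example, (W001, 150) → porosity=99.19.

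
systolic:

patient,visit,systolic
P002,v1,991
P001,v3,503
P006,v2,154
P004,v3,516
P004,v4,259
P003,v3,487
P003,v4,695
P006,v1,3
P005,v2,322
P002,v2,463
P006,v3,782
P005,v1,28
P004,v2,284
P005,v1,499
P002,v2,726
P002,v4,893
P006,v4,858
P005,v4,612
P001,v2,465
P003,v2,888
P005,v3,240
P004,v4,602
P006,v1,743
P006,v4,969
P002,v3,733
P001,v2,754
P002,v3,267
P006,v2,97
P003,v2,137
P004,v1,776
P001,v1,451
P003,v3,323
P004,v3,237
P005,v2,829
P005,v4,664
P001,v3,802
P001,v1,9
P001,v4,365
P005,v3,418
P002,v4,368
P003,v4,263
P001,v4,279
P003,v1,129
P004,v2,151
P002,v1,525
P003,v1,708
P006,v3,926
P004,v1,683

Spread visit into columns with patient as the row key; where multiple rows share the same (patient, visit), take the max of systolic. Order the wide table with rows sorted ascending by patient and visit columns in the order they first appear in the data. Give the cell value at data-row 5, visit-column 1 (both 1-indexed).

499

With rows sorted ascending by patient, row 5 is patient=P005. visit columns in first-appearance order: v1, v3, v2, v4; column 1 is v1.
Long rows with patient=P005, visit=v1: max(28, 499) = 499.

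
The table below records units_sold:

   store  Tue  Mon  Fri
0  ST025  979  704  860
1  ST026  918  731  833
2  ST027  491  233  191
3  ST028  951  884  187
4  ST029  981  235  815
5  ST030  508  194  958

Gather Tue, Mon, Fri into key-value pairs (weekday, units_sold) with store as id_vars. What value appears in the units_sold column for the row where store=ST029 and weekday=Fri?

Unpivoting turns each (store, wide-column) pair into one long row.
The wide cell at row ST029, column Fri holds 815, so the long row (ST029, Fri) has units_sold=815.

815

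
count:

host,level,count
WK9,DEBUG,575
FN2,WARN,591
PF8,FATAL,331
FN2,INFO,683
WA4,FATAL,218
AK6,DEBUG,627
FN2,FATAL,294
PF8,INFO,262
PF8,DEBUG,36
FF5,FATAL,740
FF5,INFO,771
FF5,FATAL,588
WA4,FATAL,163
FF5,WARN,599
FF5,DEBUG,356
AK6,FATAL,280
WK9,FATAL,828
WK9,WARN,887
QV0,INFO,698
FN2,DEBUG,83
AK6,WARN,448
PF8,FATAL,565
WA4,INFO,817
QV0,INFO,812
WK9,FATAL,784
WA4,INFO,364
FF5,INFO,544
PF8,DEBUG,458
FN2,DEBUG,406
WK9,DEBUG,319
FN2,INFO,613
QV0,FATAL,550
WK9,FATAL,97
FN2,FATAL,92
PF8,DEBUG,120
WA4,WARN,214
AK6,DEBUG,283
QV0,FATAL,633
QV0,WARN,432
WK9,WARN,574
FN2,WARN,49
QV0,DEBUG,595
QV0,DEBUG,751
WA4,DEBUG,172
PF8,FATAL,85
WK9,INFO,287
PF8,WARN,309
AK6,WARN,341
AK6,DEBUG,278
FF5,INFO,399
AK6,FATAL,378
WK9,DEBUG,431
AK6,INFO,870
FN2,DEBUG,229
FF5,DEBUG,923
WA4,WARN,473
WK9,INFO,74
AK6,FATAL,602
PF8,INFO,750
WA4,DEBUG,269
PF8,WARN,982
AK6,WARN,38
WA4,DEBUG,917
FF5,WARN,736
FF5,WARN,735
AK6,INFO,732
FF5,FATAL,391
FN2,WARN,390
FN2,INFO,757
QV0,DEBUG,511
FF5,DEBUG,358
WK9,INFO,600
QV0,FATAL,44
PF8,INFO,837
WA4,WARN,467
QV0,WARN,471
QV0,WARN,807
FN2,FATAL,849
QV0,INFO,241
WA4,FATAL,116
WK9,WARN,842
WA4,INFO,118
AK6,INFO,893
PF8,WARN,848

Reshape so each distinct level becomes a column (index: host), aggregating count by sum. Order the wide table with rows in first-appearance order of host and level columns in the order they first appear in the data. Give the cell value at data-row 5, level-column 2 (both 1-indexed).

With rows in first-appearance order of host, row 5 is host=AK6. level columns in first-appearance order: DEBUG, WARN, FATAL, INFO; column 2 is WARN.
Long rows with host=AK6, level=WARN: 448 + 341 + 38 = 827.

827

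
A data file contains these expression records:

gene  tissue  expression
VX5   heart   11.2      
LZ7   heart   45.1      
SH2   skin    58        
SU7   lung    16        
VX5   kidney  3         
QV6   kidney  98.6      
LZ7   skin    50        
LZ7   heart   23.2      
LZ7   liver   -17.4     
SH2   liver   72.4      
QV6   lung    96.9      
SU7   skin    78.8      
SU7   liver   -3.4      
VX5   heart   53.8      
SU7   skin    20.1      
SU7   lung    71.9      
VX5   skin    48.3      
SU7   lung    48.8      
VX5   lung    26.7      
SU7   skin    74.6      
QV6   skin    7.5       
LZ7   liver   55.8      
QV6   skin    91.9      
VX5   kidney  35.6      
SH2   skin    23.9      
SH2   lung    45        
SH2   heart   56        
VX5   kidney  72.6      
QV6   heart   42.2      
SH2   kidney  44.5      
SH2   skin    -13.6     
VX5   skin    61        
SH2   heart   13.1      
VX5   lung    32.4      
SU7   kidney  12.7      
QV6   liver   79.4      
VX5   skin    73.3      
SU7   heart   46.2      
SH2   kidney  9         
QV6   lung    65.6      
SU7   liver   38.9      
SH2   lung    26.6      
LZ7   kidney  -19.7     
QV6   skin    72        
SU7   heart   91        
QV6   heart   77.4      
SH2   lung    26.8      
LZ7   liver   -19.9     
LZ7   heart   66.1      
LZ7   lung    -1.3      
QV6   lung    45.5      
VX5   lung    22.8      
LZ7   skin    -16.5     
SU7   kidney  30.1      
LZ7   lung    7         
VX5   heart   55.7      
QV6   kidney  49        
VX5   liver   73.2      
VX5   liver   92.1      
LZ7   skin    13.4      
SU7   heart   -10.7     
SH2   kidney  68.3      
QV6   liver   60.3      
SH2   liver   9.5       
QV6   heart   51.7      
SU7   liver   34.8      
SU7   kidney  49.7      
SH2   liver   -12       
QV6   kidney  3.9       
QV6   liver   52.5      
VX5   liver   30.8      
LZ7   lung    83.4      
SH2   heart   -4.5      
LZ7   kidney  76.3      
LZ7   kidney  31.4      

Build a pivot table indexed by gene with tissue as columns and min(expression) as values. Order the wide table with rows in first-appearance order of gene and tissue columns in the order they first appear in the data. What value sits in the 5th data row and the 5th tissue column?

52.5

With rows in first-appearance order of gene, row 5 is gene=QV6. tissue columns in first-appearance order: heart, skin, lung, kidney, liver; column 5 is liver.
Long rows with gene=QV6, tissue=liver: min(79.4, 60.3, 52.5) = 52.5.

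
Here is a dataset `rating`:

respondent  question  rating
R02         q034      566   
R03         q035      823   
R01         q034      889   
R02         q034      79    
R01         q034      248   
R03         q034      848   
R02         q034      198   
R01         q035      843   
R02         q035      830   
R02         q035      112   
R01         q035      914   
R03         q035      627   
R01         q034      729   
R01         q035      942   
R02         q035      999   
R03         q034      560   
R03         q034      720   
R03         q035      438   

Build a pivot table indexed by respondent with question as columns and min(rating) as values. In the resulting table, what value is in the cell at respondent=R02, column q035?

112

Rows with respondent=R02 and question=q035: rating values are 830, 112, 999.
min(830, 112, 999) = 112.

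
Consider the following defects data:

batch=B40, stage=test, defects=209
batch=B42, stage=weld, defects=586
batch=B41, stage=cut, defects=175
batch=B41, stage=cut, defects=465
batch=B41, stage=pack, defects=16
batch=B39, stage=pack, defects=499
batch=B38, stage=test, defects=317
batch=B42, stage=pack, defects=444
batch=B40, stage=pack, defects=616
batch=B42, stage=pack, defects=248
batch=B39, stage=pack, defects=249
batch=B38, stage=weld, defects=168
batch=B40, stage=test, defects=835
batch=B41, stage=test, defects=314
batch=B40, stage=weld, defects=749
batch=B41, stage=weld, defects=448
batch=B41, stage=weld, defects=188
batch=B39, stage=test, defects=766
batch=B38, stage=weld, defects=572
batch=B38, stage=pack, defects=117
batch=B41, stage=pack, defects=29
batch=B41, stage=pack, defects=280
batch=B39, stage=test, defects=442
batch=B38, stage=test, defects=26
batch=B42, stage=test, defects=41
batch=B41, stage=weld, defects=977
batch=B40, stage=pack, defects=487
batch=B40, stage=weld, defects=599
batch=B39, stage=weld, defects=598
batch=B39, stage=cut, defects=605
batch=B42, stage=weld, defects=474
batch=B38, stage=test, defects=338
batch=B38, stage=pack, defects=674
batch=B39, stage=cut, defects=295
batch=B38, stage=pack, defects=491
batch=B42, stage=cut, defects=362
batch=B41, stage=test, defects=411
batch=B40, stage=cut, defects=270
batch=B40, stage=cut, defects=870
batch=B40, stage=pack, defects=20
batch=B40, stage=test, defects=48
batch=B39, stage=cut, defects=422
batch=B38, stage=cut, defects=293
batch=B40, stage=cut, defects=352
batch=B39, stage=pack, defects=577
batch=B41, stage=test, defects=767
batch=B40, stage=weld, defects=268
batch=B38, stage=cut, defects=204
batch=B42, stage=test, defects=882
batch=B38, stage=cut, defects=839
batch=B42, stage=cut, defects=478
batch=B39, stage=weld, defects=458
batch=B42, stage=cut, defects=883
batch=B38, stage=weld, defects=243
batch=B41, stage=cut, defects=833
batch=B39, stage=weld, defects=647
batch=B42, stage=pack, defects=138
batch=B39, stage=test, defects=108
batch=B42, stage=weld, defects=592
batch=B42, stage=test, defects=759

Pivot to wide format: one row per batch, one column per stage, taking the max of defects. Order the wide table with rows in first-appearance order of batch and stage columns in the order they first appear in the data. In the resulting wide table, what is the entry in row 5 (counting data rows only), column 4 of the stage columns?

674

With rows in first-appearance order of batch, row 5 is batch=B38. stage columns in first-appearance order: test, weld, cut, pack; column 4 is pack.
Long rows with batch=B38, stage=pack: max(117, 674, 491) = 674.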